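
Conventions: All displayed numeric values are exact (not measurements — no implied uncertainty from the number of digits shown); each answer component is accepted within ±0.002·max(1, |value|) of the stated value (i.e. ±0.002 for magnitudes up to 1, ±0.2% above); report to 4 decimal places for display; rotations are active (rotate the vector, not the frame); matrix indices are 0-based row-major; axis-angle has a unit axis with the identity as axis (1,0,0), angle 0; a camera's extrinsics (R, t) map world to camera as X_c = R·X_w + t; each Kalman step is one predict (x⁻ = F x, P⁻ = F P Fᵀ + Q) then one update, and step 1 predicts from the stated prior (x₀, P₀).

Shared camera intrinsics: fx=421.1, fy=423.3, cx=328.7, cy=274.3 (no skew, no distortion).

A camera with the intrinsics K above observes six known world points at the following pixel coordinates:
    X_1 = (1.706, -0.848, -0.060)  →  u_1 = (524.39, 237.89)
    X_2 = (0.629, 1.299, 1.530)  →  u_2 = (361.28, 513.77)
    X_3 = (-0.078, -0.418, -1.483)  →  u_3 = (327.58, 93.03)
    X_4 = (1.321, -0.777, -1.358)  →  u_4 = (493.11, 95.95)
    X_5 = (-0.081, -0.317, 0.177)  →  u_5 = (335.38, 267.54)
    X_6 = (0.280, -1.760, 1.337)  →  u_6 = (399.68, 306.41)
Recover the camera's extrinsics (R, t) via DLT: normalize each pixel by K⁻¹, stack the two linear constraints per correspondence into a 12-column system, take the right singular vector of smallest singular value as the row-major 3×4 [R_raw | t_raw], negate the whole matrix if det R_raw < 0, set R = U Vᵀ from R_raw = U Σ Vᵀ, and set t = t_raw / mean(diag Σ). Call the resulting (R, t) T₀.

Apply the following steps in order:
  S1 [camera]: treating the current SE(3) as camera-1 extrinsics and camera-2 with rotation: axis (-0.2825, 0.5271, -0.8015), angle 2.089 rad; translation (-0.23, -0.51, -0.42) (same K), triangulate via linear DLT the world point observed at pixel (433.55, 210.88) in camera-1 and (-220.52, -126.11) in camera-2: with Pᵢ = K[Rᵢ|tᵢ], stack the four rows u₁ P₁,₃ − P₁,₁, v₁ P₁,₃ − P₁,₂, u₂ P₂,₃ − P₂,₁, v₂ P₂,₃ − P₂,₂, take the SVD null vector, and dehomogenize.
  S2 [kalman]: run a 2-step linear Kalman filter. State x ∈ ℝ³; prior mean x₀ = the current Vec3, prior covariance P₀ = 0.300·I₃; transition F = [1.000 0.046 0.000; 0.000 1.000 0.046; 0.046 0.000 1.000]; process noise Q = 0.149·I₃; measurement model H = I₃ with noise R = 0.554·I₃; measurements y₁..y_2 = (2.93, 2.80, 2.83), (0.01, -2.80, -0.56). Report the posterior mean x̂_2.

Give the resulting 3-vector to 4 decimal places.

result = (0.9601, -0.9959, 0.5318)

source (pnp_recover): camera pose = R=[0.9323 -0.3545 0.0712; 0.0804 0.3953 0.9150; -0.3525 -0.8474 0.3971], t=(0.0200, -0.1000, 4.0103)
after S1 (triangulate): (0.7050, -1.7994, -0.0383)
after S2 (kf_track): (0.9601, -0.9959, 0.5318)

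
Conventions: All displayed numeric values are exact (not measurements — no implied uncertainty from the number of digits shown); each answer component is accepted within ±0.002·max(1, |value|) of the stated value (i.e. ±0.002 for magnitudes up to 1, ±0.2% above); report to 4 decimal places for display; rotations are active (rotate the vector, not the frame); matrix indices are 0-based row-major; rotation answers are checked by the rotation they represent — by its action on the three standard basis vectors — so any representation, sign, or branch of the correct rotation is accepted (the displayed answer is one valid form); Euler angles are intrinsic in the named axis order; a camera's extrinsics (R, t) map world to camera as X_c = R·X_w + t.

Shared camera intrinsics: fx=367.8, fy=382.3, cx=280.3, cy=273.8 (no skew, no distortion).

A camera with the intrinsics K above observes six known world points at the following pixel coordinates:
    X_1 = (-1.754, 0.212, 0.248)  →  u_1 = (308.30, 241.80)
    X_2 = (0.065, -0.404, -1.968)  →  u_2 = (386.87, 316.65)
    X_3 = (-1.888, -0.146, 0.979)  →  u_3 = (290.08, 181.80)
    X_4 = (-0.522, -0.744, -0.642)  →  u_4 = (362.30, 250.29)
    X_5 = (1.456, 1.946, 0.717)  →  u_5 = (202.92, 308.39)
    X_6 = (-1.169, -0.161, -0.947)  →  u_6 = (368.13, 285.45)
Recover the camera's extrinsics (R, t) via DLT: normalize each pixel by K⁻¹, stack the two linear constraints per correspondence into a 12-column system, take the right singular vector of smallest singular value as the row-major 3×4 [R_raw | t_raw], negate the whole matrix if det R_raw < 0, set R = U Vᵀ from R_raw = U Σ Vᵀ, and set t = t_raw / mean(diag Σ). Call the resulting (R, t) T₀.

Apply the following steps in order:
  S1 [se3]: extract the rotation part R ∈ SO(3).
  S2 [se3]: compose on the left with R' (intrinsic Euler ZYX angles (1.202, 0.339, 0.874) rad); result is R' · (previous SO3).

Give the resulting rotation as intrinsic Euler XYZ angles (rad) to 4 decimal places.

rotation (euler_xyz) = (1.8861, 0.0508, 0.8171)

source (pnp_recover): camera pose = R=[-0.1716 -0.6778 -0.7149; 0.0723 0.7151 -0.6953; 0.9825 -0.1710 -0.0737], t=(0.4101, -0.2801, 6.9015)
after S1 (rot_of_se3): [-0.1716 -0.6778 -0.7149; 0.0723 0.7151 -0.6953; 0.9825 -0.1710 -0.0737]
after S2 (compose_so3): [0.6834 -0.7282 0.0508; -0.1931 -0.2475 -0.9495; 0.7040 0.6391 -0.3097]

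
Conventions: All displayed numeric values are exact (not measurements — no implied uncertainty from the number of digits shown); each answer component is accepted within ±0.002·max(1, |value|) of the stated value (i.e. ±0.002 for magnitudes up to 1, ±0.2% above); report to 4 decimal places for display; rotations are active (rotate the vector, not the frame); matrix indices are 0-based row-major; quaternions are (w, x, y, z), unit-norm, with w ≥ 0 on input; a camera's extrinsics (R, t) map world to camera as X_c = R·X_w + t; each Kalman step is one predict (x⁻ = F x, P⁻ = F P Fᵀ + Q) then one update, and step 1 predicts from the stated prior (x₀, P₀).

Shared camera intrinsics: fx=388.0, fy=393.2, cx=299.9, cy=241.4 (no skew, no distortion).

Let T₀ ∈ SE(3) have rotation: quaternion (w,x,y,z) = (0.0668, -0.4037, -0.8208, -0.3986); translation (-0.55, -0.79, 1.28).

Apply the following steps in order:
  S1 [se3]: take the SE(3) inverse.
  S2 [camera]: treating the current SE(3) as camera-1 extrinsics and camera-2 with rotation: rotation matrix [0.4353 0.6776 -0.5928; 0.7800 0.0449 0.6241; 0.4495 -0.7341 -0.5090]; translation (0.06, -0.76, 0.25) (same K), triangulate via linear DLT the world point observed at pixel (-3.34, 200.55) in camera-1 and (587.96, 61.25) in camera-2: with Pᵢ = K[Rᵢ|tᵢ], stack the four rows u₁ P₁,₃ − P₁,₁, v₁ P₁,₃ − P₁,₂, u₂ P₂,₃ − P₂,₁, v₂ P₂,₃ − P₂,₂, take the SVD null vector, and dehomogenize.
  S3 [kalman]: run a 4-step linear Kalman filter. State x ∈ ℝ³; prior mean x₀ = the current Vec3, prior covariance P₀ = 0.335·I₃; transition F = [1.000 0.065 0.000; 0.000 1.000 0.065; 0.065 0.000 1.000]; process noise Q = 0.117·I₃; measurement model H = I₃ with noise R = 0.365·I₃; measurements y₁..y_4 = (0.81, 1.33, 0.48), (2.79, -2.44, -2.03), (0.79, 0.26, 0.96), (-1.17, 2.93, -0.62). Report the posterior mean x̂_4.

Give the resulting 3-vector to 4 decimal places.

after S1 (invert_se3): R=[-0.6651 0.6094 0.4315; 0.7159 0.3563 0.6004; 0.2122 0.7083 -0.6733], t=(-0.4367, -0.0932, 1.5381)
after S2 (triangulate): (1.1961, -0.2724, -1.5688)
after S3 (kf_track): (0.2928, 1.0048, -0.2878)

result = (0.2928, 1.0048, -0.2878)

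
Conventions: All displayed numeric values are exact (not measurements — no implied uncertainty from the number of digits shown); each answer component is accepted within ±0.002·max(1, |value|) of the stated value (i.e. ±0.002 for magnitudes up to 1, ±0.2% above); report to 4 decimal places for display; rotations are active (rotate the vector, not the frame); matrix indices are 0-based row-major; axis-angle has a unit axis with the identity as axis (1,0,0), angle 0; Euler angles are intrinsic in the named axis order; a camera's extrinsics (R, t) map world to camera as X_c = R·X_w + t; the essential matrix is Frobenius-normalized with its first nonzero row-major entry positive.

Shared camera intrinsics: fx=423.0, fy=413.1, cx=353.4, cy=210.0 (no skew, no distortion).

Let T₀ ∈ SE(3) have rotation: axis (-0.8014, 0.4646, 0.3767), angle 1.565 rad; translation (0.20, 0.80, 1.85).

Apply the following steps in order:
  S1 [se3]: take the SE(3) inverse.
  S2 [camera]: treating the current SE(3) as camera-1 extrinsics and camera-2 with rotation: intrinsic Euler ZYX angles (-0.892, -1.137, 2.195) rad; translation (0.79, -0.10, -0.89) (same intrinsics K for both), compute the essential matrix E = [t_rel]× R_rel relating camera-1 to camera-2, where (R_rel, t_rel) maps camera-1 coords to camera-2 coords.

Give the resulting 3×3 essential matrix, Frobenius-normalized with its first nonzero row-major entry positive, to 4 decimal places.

matrix = [0.3153 -0.5507 0.2686; 0.0021 0.0036 -0.3560; -0.1610 0.2673 0.5487]

after S1 (invert_se3): R=[0.6443 0.0065 -0.7647; -0.7469 0.2204 -0.6274; 0.1645 0.9754 0.1469], t=(1.2807, 1.1337, -1.0849)
after S2 (essential): [0.3153 -0.5507 0.2686; 0.0021 0.0036 -0.3560; -0.1610 0.2673 0.5487]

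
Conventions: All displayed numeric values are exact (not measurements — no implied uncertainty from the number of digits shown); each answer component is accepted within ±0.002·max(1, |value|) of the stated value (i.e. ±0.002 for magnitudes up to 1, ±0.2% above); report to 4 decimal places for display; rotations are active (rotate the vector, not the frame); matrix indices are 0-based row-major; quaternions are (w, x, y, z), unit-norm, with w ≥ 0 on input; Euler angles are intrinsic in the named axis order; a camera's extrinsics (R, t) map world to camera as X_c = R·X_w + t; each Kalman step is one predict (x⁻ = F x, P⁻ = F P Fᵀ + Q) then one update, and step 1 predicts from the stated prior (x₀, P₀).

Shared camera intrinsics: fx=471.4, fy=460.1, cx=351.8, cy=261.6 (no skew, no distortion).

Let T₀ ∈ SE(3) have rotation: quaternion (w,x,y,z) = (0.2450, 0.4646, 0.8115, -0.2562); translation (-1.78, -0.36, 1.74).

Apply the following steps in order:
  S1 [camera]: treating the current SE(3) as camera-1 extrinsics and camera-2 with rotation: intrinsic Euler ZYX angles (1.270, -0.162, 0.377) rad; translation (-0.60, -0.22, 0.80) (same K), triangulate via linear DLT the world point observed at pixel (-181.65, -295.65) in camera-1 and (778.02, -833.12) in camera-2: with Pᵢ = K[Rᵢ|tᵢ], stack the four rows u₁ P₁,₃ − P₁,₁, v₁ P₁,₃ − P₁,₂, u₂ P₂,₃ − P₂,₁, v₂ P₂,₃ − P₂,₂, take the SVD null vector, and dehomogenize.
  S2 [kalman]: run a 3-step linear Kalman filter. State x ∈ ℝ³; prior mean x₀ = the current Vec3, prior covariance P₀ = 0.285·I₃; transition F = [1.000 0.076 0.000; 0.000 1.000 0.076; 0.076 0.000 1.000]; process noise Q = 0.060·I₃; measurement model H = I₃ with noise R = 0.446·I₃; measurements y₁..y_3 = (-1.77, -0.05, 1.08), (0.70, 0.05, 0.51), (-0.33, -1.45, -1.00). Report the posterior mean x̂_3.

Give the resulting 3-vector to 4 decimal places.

after S1 (triangulate): (-1.4000, -1.6742, 1.0290)
after S2 (kf_track): (-0.7268, -0.7889, 0.1572)

result = (-0.7268, -0.7889, 0.1572)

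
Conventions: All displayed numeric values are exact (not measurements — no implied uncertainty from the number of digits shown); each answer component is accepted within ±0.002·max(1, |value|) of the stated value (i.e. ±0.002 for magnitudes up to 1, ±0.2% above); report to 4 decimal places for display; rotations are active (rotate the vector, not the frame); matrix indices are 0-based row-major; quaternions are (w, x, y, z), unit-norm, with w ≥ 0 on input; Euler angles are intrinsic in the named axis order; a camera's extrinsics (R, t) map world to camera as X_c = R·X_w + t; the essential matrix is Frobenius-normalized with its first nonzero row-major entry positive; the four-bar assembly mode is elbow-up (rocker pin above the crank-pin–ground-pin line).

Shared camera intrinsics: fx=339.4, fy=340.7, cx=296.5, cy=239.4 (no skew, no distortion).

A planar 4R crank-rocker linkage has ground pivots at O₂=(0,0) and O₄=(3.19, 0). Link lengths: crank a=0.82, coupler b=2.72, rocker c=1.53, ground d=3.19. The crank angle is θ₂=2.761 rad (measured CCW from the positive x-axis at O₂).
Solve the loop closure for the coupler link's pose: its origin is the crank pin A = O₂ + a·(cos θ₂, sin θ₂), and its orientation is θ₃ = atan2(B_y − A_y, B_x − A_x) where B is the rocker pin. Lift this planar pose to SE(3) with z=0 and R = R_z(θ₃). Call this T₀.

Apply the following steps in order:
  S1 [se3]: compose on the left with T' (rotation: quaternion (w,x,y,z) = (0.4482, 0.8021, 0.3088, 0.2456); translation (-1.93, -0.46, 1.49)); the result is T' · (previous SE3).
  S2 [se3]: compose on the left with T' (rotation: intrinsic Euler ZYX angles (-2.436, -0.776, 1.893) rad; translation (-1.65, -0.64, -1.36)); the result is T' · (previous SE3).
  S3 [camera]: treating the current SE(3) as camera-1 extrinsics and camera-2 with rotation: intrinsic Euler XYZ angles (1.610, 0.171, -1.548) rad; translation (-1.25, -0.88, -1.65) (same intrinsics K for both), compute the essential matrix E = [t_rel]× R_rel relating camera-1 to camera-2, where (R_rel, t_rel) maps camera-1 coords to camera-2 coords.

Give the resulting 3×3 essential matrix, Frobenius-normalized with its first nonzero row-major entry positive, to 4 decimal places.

matrix = [0.1108 -0.4917 -0.1248; -0.6083 0.0519 0.2468; 0.2298 0.4939 -0.0082]

source (fourbar_fk): coupler pose = R=[0.9809 -0.1944 0.0000; 0.1944 0.9809 0.0000; 0.0000 0.0000 1.0000], t=(-0.7613, 0.3046, 0.0000)
after S1 (compose_se3): R=[0.7290 0.1362 0.6709; 0.6227 -0.5388 -0.5674; 0.2842 0.8314 -0.4776], t=(-2.3704, -1.1289, 1.6660)
after S2 (compose_se3): R=[-0.4318 -0.8876 -0.1605; 0.2453 0.0557 -0.9678; 0.8680 -0.4573 0.1937], t=(-2.0073, 0.6619, -4.1611)
after S3 (essential): [0.1108 -0.4917 -0.1248; -0.6083 0.0519 0.2468; 0.2298 0.4939 -0.0082]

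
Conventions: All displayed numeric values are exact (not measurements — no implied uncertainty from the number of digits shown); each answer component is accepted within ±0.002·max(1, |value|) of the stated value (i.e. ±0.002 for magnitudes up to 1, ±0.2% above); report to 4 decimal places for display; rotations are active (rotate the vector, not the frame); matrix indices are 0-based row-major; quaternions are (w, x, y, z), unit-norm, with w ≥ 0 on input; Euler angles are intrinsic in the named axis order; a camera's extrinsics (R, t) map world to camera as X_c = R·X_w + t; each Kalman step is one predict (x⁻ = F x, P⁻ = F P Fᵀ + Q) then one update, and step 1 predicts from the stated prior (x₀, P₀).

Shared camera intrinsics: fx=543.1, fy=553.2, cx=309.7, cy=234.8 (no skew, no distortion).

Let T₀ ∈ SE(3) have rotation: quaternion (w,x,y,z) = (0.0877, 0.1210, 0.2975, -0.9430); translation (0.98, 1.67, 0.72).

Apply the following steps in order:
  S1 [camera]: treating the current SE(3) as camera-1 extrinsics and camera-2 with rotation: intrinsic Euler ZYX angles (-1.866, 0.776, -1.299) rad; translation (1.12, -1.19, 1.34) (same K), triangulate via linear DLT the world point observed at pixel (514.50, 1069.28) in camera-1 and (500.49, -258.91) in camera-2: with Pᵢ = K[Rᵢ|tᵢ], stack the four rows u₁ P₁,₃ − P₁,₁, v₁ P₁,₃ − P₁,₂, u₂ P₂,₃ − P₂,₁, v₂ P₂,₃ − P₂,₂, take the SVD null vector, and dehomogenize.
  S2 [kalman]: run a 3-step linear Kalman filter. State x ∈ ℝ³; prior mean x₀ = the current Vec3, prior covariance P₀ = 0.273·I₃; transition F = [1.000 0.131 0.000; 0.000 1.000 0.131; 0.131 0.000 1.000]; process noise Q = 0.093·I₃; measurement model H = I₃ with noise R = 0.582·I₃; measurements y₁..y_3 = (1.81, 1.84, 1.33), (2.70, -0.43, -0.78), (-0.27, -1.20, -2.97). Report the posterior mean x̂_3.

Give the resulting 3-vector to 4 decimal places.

after S1 (triangulate): (-0.0202, -1.3013, 0.3195)
after S2 (kf_track): (0.6208, -0.5942, -0.7628)

result = (0.6208, -0.5942, -0.7628)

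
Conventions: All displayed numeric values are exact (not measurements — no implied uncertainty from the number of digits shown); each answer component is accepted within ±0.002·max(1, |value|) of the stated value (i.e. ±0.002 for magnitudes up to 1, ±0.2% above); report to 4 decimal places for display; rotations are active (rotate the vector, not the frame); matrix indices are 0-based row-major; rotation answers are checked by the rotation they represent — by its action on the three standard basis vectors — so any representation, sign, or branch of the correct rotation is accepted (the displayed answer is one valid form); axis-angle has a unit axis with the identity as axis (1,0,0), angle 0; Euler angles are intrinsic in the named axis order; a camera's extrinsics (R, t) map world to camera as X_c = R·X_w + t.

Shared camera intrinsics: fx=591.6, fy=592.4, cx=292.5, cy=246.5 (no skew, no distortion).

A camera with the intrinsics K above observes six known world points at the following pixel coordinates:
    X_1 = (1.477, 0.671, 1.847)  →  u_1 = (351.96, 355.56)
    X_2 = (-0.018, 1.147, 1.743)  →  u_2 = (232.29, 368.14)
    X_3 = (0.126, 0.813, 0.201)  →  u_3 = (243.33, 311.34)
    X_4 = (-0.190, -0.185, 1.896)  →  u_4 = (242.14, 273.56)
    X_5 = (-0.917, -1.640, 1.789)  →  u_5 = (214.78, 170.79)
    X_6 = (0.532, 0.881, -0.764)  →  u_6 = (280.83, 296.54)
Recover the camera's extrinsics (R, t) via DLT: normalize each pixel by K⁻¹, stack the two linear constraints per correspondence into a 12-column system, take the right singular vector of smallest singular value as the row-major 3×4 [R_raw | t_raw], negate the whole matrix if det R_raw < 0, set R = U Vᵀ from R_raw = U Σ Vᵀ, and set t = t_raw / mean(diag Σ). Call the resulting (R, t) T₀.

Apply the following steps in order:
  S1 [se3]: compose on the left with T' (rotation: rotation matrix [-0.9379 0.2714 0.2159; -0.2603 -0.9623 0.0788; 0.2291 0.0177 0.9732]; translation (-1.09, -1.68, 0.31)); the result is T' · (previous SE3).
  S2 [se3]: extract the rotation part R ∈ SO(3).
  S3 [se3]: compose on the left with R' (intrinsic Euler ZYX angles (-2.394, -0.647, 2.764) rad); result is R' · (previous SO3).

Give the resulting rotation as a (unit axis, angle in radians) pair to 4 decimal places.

source (pnp_recover): camera pose = R=[0.9826 -0.1831 -0.0299; 0.1804 0.9057 0.3836; -0.0432 -0.3824 0.9230], t=(-0.4900, -0.1500, 6.4004)
after S1 (compose_se3): R=[-0.8820 0.3350 0.3314; -0.4328 -0.8540 -0.2887; 0.1863 -0.3981 0.8982], t=(0.7107, -0.9038, 6.4242)
after S2 (rot_of_se3): [-0.8820 0.3350 0.3314; -0.4328 -0.8540 -0.2887; 0.1863 -0.3981 0.8982]
after S3 (compose_so3): [0.5958 0.4679 -0.6528; 0.0974 -0.8489 -0.5195; -0.7972 0.2459 -0.5514]

rotation (axis_angle) = ((0.8874, 0.1674, -0.4295), 2.6957)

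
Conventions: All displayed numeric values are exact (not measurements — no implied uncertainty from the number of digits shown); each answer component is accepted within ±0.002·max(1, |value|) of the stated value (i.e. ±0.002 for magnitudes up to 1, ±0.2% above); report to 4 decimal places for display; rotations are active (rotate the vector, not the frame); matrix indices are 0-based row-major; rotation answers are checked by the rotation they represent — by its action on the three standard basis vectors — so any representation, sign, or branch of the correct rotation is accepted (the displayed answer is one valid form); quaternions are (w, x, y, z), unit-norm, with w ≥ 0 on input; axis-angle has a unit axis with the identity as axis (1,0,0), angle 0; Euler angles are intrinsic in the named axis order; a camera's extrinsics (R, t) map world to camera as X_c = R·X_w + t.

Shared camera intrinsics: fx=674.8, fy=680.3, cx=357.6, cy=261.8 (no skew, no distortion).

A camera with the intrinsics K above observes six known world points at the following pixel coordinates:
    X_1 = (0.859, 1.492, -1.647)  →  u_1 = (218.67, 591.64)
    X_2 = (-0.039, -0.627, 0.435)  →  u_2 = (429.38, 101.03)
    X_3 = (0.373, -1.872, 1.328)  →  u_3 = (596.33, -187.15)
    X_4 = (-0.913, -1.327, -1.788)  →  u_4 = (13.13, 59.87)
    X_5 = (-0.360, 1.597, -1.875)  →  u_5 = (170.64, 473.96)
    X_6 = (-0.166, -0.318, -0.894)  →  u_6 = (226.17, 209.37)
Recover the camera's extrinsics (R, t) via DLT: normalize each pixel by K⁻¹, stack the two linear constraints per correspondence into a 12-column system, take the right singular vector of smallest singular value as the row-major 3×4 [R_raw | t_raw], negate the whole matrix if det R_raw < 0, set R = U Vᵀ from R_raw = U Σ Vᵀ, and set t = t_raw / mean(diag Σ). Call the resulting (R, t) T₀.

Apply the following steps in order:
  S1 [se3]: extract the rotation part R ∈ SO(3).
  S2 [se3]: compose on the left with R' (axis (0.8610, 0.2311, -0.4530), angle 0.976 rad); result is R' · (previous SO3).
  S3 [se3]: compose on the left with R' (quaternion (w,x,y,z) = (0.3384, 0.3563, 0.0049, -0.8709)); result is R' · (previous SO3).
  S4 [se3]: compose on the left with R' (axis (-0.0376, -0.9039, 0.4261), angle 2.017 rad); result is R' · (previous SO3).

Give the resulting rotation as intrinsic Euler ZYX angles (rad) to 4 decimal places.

rotation (euler_zyx) = (-0.4299, -1.1394, -2.3342)

source (pnp_recover): camera pose = R=[0.3106 0.1997 0.9293; 0.4202 0.8481 -0.3227; -0.8526 0.4908 0.1795], t=(0.1600, -0.2600, 4.2099)
after S1 (rot_of_se3): [0.3106 0.1997 0.9293; 0.4202 0.8481 -0.3227; -0.8526 0.4908 0.1795]
after S2 (compose_so3): [0.4527 0.5792 0.6779; 0.8033 0.0651 -0.5920; -0.3871 0.8126 -0.4358]
after S3 (compose_so3): [0.4812 -0.7625 -0.4326; -0.7879 -0.5925 0.1680; -0.3844 0.2600 -0.8858]
after S4 (compose_so3): [0.3801 0.3085 0.8720; -0.1743 -0.9020 0.3950; 0.9084 -0.3021 -0.2891]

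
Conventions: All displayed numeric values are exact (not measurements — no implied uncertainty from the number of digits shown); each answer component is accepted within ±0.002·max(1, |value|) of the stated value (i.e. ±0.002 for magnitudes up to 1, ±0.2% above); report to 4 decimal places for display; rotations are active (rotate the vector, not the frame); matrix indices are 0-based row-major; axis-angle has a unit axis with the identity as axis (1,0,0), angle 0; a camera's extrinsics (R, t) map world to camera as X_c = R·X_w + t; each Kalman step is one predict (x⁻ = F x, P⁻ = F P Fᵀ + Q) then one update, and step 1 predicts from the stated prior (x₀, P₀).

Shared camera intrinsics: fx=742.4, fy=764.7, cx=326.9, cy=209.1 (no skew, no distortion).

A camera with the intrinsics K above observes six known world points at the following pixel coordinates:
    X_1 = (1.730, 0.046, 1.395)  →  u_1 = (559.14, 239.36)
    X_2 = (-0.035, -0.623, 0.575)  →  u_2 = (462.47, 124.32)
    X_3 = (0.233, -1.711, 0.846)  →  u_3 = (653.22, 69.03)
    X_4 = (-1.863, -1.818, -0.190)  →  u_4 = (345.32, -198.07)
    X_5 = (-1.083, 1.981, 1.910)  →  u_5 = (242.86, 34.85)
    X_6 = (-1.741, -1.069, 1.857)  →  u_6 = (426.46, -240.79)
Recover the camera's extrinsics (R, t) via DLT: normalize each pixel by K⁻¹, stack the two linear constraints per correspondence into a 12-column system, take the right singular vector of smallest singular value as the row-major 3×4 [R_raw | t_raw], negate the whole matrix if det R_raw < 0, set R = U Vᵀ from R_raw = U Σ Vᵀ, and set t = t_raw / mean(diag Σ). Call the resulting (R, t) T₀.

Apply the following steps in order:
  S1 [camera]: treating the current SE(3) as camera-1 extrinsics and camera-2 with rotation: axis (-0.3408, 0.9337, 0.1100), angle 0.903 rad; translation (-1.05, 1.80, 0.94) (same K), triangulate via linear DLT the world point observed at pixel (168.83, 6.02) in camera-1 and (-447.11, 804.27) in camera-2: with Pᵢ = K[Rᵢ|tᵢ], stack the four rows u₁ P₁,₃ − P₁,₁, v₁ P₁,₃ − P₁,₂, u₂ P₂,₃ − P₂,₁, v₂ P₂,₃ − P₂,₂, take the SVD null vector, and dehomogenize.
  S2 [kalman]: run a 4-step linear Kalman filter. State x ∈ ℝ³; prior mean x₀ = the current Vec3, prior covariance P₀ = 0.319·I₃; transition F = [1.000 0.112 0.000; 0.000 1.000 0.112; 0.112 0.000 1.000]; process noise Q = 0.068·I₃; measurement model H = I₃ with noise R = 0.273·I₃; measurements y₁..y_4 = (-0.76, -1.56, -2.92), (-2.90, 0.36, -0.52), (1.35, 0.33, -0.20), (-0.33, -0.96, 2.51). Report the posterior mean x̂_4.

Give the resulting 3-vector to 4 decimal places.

result = (-0.4174, -0.4169, 0.4300)

source (pnp_recover): camera pose = R=[0.6491 -0.6131 0.4504; 0.6841 0.2116 -0.6980; 0.3326 0.7612 0.5568], t=(0.2500, 0.0300, 4.9198)
after S1 (triangulate): (-1.7661, -0.1121, -0.1347)
after S2 (kf_track): (-0.4174, -0.4169, 0.4300)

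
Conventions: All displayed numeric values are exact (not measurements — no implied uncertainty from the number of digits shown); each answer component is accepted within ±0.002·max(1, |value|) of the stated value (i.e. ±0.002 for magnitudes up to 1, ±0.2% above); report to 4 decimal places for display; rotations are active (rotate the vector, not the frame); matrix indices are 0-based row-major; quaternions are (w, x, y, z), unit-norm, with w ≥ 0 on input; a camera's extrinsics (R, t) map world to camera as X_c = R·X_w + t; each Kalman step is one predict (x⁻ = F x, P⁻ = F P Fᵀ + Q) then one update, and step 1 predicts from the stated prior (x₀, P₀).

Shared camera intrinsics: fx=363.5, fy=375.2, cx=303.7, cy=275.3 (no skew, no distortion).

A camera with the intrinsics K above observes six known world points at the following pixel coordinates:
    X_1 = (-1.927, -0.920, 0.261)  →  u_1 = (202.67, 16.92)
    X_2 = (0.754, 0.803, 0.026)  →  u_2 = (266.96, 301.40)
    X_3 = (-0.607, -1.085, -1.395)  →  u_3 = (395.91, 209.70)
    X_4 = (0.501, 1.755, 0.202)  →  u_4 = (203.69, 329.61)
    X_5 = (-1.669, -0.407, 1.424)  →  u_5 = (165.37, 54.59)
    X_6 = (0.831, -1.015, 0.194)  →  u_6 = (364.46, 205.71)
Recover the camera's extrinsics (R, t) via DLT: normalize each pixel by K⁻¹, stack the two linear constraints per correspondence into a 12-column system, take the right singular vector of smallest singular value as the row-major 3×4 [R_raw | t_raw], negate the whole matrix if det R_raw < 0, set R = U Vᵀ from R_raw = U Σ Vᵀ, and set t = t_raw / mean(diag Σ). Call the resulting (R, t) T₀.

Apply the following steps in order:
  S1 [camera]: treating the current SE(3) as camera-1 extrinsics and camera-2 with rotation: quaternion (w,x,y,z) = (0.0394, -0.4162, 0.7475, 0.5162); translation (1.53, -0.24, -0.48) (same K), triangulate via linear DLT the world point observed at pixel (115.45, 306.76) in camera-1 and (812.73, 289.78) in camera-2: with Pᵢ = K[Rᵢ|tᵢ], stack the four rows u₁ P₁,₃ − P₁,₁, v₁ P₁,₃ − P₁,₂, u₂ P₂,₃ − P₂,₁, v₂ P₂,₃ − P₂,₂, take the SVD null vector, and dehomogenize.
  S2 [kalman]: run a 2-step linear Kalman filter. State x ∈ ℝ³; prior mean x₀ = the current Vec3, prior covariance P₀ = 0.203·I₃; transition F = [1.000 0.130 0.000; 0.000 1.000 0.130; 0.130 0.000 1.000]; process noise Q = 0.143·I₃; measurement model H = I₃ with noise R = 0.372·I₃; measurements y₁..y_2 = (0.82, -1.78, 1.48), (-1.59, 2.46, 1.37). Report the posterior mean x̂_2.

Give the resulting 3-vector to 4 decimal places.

source (pnp_recover): camera pose = R=[0.5485 -0.7385 -0.3921; 0.3993 0.6434 -0.6531; 0.7346 0.2017 0.6478], t=(-0.3200, -0.4500, 4.3101)
after S1 (triangulate): (-1.3232, 1.1453, -0.7643)
after S2 (kf_track): (-0.7867, 1.0307, 0.7689)

result = (-0.7867, 1.0307, 0.7689)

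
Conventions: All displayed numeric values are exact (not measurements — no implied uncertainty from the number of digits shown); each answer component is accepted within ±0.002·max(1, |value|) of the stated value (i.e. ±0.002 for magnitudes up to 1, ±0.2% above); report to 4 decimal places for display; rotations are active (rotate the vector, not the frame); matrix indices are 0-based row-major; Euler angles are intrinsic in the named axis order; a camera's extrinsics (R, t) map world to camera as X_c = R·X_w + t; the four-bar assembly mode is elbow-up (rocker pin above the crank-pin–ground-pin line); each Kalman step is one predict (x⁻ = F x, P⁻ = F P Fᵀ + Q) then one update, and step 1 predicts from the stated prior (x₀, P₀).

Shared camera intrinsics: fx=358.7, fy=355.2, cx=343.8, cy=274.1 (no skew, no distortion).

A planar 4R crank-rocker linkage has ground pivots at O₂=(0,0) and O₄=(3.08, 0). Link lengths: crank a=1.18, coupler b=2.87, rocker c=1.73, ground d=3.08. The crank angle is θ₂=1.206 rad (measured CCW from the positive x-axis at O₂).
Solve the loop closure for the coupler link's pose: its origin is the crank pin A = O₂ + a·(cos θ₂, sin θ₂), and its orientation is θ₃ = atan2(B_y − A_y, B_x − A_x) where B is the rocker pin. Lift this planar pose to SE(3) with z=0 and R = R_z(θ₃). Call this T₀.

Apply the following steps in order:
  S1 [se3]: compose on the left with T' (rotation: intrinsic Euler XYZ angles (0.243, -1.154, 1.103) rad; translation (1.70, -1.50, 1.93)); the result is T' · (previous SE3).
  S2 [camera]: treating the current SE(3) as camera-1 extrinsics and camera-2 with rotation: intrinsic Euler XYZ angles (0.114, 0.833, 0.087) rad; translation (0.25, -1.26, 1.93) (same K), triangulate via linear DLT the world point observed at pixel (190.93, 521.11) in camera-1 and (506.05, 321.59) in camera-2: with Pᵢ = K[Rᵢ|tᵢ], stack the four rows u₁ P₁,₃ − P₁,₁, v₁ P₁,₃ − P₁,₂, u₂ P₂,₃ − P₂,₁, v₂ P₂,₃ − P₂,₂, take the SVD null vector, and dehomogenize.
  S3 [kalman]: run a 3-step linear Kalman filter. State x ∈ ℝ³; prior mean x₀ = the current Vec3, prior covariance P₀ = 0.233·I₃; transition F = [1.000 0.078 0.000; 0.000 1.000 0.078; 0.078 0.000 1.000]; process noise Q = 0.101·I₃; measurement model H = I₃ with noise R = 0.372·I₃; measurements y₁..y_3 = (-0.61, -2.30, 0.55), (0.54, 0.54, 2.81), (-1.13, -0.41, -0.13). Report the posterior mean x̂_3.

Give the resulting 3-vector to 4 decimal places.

result = (-0.3758, -0.0237, 0.9096)

source (fourbar_fk): coupler pose = R=[0.9763 -0.2166 0.0000; 0.2166 0.9763 0.0000; 0.0000 0.0000 1.0000], t=(0.4210, 1.1024, 0.0000)
after S1 (compose_se3): R=[0.0999 -0.3923 -0.9144; 0.8863 0.4528 -0.0974; 0.4523 -0.8007 0.3929], t=(1.3785, -0.4781, 1.4352)
after S2 (triangulate): (0.3542, 1.6837, 1.1498)
after S3 (kf_track): (-0.3758, -0.0237, 0.9096)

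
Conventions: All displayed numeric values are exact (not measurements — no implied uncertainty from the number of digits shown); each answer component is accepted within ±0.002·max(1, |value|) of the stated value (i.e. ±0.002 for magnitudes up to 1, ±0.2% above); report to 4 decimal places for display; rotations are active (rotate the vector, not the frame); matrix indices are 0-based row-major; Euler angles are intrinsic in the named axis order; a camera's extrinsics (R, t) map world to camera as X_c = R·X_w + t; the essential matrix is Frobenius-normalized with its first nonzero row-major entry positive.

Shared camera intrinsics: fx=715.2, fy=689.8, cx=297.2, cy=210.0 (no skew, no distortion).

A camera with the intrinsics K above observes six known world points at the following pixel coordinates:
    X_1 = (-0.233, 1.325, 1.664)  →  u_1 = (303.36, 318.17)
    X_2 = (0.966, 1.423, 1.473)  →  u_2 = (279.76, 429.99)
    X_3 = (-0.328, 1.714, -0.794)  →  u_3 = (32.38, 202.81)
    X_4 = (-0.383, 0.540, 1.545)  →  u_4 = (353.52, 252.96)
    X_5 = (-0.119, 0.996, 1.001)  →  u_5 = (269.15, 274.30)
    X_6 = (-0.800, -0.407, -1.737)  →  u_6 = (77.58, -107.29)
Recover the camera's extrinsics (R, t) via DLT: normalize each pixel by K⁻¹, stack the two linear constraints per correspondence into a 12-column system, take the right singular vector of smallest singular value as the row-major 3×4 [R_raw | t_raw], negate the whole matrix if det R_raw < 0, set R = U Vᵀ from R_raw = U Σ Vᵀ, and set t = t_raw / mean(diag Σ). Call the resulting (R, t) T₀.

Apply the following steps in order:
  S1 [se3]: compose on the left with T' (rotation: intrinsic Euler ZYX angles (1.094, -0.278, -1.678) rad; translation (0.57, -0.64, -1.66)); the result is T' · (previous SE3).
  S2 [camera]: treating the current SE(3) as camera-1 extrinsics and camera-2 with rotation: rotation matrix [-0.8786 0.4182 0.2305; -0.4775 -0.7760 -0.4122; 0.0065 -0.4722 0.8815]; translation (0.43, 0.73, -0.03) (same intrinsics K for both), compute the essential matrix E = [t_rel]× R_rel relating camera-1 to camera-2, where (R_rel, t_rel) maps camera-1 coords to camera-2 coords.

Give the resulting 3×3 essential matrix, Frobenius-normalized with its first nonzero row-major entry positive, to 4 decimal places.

source (pnp_recover): camera pose = R=[0.0186 -0.6550 0.7554; 0.6334 0.5923 0.4980; -0.7736 0.4692 0.4259], t=(-0.3300, -0.4700, 4.8398)
after S1 (compose_se3): R=[0.8207 -0.5668 0.0726; -0.2348 -0.2188 0.9471; -0.5209 -0.7943 -0.3126], t=(-3.8893, 1.3219, -1.7992)
after S2 (essential): [0.1439 0.4053 0.0077; 0.1573 0.5369 0.0558; 0.3935 -0.0820 -0.5807]

matrix = [0.1439 0.4053 0.0077; 0.1573 0.5369 0.0558; 0.3935 -0.0820 -0.5807]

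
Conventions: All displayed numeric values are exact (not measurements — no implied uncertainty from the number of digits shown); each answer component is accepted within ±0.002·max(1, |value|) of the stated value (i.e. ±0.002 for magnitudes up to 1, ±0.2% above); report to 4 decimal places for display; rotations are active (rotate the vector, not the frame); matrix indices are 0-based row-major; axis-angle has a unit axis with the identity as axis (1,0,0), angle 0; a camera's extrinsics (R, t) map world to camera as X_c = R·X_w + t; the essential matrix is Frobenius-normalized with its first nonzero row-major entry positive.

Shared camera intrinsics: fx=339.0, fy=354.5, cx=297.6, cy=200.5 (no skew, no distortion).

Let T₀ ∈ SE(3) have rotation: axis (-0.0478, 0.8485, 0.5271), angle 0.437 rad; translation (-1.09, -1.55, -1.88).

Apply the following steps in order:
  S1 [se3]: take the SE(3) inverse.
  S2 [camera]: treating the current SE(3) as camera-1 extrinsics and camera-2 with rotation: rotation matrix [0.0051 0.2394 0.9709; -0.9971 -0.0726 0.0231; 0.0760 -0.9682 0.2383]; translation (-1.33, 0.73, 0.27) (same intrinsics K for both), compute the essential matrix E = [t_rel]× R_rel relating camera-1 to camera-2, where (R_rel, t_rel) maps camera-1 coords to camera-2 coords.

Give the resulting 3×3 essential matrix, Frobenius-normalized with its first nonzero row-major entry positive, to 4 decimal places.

after S1 (invert_se3): R=[0.9062 0.2193 -0.3615; -0.2269 0.9737 0.0218; 0.3567 0.0623 0.9321], t=(0.6481, 1.3029, 2.2377)
after S2 (essential): [0.1210 -0.3364 0.1310; -0.1982 -0.5160 0.3054; 0.6464 -0.1735 -0.0915]

matrix = [0.1210 -0.3364 0.1310; -0.1982 -0.5160 0.3054; 0.6464 -0.1735 -0.0915]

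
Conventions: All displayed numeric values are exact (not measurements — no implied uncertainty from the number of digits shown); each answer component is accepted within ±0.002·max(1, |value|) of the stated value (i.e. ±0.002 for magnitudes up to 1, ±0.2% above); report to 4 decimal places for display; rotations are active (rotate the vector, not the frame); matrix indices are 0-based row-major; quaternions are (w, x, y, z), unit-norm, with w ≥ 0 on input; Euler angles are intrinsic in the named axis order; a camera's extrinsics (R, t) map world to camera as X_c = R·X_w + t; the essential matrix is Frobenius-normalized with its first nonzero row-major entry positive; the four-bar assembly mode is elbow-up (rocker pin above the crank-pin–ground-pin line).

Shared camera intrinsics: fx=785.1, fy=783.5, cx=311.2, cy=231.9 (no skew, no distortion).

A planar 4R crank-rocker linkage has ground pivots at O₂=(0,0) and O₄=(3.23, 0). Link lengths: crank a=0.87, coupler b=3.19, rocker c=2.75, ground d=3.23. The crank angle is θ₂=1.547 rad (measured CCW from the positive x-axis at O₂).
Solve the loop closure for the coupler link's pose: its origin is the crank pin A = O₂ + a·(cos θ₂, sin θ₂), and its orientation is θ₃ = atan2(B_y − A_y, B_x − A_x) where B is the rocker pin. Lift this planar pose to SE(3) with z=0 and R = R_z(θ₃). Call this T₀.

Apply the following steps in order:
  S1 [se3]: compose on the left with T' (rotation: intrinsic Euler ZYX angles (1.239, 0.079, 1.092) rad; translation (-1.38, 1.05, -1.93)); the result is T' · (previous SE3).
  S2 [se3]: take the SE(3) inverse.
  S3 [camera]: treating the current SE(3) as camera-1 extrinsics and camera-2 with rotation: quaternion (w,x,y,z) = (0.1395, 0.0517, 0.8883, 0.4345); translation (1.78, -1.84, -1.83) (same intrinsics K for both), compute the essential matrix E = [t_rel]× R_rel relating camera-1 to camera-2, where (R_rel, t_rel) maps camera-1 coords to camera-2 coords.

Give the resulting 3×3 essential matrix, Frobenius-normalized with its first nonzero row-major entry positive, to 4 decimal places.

source (fourbar_fk): coupler pose = R=[0.8220 -0.5695 0.0000; 0.5695 0.8220 0.0000; 0.0000 0.0000 1.0000], t=(0.0207, 0.8698, 0.0000)
after S1 (compose_se3): R=[0.0318 -0.5242 0.8510; 0.8979 -0.3590 -0.2547; 0.4390 0.7722 0.4593], t=(-1.7323, 1.2576, -1.1621)
after S2 (invert_se3): R=[0.0318 0.8979 0.4390; -0.5242 -0.3590 0.7722; 0.8510 -0.2547 0.4593], t=(-0.5639, 0.4408, 2.3282)
after S3 (essential): [0.2199 -0.2582 -0.2602; 0.2473 -0.3785 -0.3377; -0.5338 -0.4561 0.0765]

matrix = [0.2199 -0.2582 -0.2602; 0.2473 -0.3785 -0.3377; -0.5338 -0.4561 0.0765]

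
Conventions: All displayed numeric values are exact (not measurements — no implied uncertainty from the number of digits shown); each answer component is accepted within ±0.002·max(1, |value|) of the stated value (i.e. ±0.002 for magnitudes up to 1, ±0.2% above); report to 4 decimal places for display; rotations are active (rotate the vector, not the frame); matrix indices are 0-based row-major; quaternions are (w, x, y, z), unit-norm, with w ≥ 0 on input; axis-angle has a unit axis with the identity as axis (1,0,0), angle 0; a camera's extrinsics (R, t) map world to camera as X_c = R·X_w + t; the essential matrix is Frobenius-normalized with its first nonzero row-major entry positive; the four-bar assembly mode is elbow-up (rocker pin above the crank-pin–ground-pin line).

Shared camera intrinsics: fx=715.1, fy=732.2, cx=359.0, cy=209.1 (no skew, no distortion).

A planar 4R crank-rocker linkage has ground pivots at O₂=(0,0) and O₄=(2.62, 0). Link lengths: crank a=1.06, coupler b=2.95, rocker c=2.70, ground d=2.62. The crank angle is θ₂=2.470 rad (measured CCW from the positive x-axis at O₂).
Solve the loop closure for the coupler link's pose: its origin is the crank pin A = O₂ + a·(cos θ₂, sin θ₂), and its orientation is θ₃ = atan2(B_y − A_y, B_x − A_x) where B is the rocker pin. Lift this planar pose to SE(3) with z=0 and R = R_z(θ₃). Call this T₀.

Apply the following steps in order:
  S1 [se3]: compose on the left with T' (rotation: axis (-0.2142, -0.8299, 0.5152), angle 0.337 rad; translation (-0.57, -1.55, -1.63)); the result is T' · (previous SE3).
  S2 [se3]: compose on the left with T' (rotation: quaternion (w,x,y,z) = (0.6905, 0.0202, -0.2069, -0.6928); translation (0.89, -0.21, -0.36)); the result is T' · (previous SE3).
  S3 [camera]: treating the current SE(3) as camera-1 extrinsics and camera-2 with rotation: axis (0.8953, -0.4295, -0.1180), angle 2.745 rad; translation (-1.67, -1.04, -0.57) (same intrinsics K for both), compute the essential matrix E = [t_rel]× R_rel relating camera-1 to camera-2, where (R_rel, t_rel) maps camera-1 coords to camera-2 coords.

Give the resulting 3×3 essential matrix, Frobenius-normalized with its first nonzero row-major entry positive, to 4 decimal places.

source (fourbar_fk): coupler pose = R=[0.7922 -0.6103 0.0000; 0.6103 0.7922 0.0000; 0.0000 0.0000 1.0000], t=(-0.8298, 0.6596, 0.0000)
after S1 (compose_se3): R=[0.6518 -0.7046 -0.2806; 0.7425 0.6682 0.0468; 0.1546 -0.2388 0.9587], t=(-1.4610, -1.0516, -1.9151)
after S2 (compose_se3): R=[0.6260 0.7408 -0.2436; -0.5599 0.6444 0.5208; 0.5428 -0.1896 0.8182], t=(0.5600, 0.6632, -2.8170)
after S3 (essential): [0.6994 -0.0275 -0.0086; -0.0741 -0.5648 0.1814; -0.0715 0.3666 -0.1147]

matrix = [0.6994 -0.0275 -0.0086; -0.0741 -0.5648 0.1814; -0.0715 0.3666 -0.1147]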